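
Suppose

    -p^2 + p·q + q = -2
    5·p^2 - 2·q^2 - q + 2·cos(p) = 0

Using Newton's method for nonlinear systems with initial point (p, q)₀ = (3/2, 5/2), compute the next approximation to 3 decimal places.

At (3/2, 5/2): F = (6.000, -3.60853).
Jacobian J = [[-2·p + q, p + 1], [10·p - 2·sin(p), -4·q - 1]].
At the point, J = [[-0.500, 2.500], [13.00501, -11.000]] (det J = -27.01253).
Solving J·Δ = −F gives Δ = (-2.109, -2.822).
Then the next iterate is (p, q)₁ = (-0.609, -0.322).

(-0.609, -0.322)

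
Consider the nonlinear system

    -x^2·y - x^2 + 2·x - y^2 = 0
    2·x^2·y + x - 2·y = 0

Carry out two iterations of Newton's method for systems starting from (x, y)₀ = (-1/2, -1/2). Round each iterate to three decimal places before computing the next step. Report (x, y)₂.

(-0.022, -0.016)

At (-1/2, -1/2): F = (-1.375, 0.250).
Jacobian J = [[-2·x·y - 2·x + 2, -x^2 - 2·y], [4·x·y + 1, 2·x^2 - 2]].
At the point, J = [[2.500, 0.750], [2.000, -1.500]] (det J = -5.250).
Solving J·Δ = −F gives Δ = (0.357, 0.643).
Then the next iterate is (x, y)₁ = (-0.143, 0.143).
Round to (-0.143, 0.143) and repeat: F = (-0.32982, -0.42315), J = [[2.32690, -0.30645], [0.91820, -1.95910]].
Δ = (0.121, -0.159), so (x, y)₂ = (-0.022, -0.016).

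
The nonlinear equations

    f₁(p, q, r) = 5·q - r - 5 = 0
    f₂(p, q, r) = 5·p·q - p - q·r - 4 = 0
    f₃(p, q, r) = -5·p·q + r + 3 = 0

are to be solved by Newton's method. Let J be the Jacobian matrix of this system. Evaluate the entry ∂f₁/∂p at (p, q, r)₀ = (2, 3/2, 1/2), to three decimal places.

∂f₁/∂p = 0.
At (2, 3/2, 1/2) this is 0.000.

0.000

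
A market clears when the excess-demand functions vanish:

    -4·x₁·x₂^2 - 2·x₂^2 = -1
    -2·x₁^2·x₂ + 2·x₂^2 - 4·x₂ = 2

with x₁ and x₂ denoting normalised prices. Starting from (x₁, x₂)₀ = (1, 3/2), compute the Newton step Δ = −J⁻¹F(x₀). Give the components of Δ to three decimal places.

At (1, 3/2): F = (-12.500, -6.500).
Jacobian J = [[-4·x₂^2, -8·x₁·x₂ - 4·x₂], [-4·x₁·x₂, -2·x₁^2 + 4·x₂ - 4]].
At the point, J = [[-9.000, -18.000], [-6.000, 0.000]] (det J = -108.000).
Solving J·Δ = −F gives Δ = (-1.083, -0.153).

(-1.083, -0.153)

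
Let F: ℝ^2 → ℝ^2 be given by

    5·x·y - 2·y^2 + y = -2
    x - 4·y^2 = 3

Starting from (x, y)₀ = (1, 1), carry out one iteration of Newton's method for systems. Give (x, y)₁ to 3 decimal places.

(0.143, 0.143)

At (1, 1): F = (6.000, -6.000).
Jacobian J = [[5·y, 5·x - 4·y + 1], [1, -8·y]].
At the point, J = [[5.000, 2.000], [1.000, -8.000]] (det J = -42.000).
Solving J·Δ = −F gives Δ = (-0.857, -0.857).
Then the next iterate is (x, y)₁ = (0.143, 0.143).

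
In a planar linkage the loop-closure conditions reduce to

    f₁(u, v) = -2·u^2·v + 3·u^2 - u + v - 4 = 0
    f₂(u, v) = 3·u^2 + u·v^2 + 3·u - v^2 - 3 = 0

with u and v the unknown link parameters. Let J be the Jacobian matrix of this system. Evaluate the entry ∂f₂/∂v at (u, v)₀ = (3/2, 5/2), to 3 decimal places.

∂f₂/∂v = 2·u·v - 2·v.
At (3/2, 5/2) this is 2.500.

2.500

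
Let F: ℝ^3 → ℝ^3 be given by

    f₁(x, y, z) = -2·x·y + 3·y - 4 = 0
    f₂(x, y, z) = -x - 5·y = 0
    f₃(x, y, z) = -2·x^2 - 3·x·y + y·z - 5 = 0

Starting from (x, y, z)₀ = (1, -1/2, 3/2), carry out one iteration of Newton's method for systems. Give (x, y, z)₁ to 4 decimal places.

(6.2500, -1.2500, -35.0000)

At (1, -1/2, 3/2): F = (-4.5000, 1.5000, -6.2500).
Jacobian J = [[-2·y, -2·x + 3, 0], [-1, -5, 0], [-4·x - 3·y, -3·x + z, y]].
At the point, J = [[1.0000, 1.0000, 0.0000], [-1.0000, -5.0000, 0.0000], [-2.5000, -1.5000, -0.5000]] (det J = 2.0000).
Solving J·Δ = −F gives Δ = (5.2500, -0.7500, -36.5000).
Then the next iterate is (x, y, z)₁ = (6.2500, -1.2500, -35.0000).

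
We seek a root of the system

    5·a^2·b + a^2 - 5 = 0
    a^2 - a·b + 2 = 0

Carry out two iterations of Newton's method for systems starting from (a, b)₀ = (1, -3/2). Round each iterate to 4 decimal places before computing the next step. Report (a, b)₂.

At (1, -3/2): F = (-11.5000, 4.5000).
Jacobian J = [[10·a·b + 2·a, 5·a^2], [2·a - b, -a]].
At the point, J = [[-13.0000, 5.0000], [3.5000, -1.0000]] (det J = -4.5000).
Solving J·Δ = −F gives Δ = (-2.4444, -4.0556).
Then the next iterate is (a, b)₁ = (-1.4444, -5.5556).
Round to (-1.4444, -5.5556) and repeat: F = (-60.866710, -3.938217), J = [[77.356286, 10.431457], [2.6668, 1.4444]].
Δ = (0.5581, 1.6961), so (a, b)₂ = (-0.8863, -3.8595).

(-0.8863, -3.8595)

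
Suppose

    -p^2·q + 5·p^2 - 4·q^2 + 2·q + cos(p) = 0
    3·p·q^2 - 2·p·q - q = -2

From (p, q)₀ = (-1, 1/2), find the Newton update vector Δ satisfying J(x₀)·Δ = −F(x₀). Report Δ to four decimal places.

(0.3103, 0.8362)

At (-1, 1/2): F = (5.040302, 1.7500).
Jacobian J = [[-2·p·q + 10·p - sin(p), -p^2 - 8·q + 2], [3·q^2 - 2·q, 6·p·q - 2·p - 1]].
At the point, J = [[-8.158529, -3.0000], [-0.2500, -2.0000]] (det J = 15.567058).
Solving J·Δ = −F gives Δ = (0.3103, 0.8362).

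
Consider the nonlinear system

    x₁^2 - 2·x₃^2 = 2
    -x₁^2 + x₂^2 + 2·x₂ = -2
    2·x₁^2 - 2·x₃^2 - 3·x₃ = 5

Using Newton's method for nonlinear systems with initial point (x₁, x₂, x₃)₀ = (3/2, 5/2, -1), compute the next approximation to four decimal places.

At (3/2, 5/2, -1): F = (-1.7500, 11.0000, 0.5000).
Jacobian J = [[2·x₁, 0, -4·x₃], [-2·x₁, 2·x₂ + 2, 0], [4·x₁, 0, -4·x₃ - 3]].
At the point, J = [[3.0000, 0.0000, 4.0000], [-3.0000, 7.0000, 0.0000], [6.0000, 0.0000, 1.0000]] (det J = -147.0000).
Solving J·Δ = −F gives Δ = (-0.1786, -1.6480, 0.5714).
Then the next iterate is (x₁, x₂, x₃)₁ = (1.3214, 0.8520, -0.4286).

(1.3214, 0.8520, -0.4286)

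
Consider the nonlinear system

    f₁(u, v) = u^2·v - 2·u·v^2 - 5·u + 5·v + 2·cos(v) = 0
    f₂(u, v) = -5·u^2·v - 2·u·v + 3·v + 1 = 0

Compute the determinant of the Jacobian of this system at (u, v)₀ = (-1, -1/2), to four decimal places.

J = [[2·u·v - 2·v^2 - 5, u^2 - 4·u·v - 2·sin(v) + 5], [-10·u·v - 2·v, -5·u^2 - 2·u + 3]].
At the point, J = [[-4.5000, 4.958851], [-4.0000, 0.0000]].
det J = 19.8354.

19.8354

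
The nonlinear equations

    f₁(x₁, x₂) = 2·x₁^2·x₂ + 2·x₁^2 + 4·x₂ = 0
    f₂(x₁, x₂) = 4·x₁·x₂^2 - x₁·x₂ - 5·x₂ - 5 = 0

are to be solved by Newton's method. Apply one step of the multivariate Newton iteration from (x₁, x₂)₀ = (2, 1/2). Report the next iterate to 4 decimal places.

At (2, 1/2): F = (14.0000, -6.5000).
Jacobian J = [[4·x₁·x₂ + 4·x₁, 2·x₁^2 + 4], [4·x₂^2 - x₂, 8·x₁·x₂ - x₁ - 5]].
At the point, J = [[12.0000, 12.0000], [0.5000, 1.0000]] (det J = 6.0000).
Solving J·Δ = −F gives Δ = (-15.3333, 14.1667).
Then the next iterate is (x₁, x₂)₁ = (-13.3333, 14.6667).

(-13.3333, 14.6667)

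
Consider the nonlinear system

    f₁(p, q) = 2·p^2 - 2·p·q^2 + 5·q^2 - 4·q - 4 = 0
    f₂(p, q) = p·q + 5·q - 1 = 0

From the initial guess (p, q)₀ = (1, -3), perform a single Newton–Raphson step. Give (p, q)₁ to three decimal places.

At (1, -3): F = (37.000, -19.000).
Jacobian J = [[4·p - 2·q^2, -4·p·q + 10·q - 4], [q, p + 5]].
At the point, J = [[-14.000, -22.000], [-3.000, 6.000]] (det J = -150.000).
Solving J·Δ = −F gives Δ = (-1.307, 2.513).
Then the next iterate is (p, q)₁ = (-0.307, -0.487).

(-0.307, -0.487)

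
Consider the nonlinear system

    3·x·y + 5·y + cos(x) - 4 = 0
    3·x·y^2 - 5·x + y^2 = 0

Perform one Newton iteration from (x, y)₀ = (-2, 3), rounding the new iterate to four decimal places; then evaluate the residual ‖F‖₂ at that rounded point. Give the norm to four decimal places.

At (-2, 3): F = (-7.416147, -35.0000).
Jacobian J = [[3·y - sin(x), 3·x + 5], [3·y^2 - 5, 6·x·y + 2·y]].
At the point, J = [[9.909297, -1.0000], [22.0000, -30.0000]] (det J = -275.278923).
Solving J·Δ = −F gives Δ = (0.6811, -0.6672).
Then the next iterate is (x, y)₁ = (-1.3189, 2.3328).
Re-evaluating at (-1.3189, 2.3328): F = (-1.316949, -9.495731), so ‖F‖₂ = 9.5866.

9.5866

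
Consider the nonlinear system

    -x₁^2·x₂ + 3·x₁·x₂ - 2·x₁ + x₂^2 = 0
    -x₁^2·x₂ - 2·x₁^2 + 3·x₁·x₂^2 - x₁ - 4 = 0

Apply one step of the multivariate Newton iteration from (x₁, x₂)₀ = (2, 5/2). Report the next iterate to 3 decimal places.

(2.816, 1.989)

At (2, 5/2): F = (7.250, 13.500).
Jacobian J = [[-2·x₁·x₂ + 3·x₂ - 2, -x₁^2 + 3·x₁ + 2·x₂], [-2·x₁·x₂ - 4·x₁ + 3·x₂^2 - 1, -x₁^2 + 6·x₁·x₂]].
At the point, J = [[-4.500, 7.000], [-0.250, 26.000]] (det J = -115.250).
Solving J·Δ = −F gives Δ = (0.816, -0.511).
Then the next iterate is (x₁, x₂)₁ = (2.816, 1.989).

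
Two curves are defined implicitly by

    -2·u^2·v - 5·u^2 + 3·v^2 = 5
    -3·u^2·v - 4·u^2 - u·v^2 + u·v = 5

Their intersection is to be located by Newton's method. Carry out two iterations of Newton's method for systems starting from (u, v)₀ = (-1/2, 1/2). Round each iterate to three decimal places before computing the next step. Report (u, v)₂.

(-0.539, -0.722)

At (-1/2, 1/2): F = (-5.750, -6.500).
Jacobian J = [[-4·u·v - 10·u, -2·u^2 + 6·v], [-6·u·v - 8·u - v^2 + v, -3·u^2 - 2·u·v + u]].
At the point, J = [[6.000, 2.500], [5.750, -0.750]] (det J = -18.875).
Solving J·Δ = −F gives Δ = (1.089, -0.315).
Then the next iterate is (u, v)₁ = (0.589, 0.185).
Round to (0.589, 0.185) and repeat: F = (-6.76029, -6.49142), J = [[-6.32586, 0.41616], [-5.21502, -0.66969]].
Δ = (-1.128, -0.907), so (u, v)₂ = (-0.539, -0.722).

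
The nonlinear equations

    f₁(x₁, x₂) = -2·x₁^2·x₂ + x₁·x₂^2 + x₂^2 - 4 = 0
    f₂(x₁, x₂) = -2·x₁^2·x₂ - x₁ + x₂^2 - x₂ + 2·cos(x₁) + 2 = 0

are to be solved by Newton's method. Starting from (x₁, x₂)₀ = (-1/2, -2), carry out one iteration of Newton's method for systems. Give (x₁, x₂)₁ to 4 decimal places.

At (-1/2, -2): F = (-1.0000, 11.255165).
Jacobian J = [[-4·x₁·x₂ + x₂^2, -2·x₁^2 + 2·x₁·x₂ + 2·x₂], [-4·x₁·x₂ - 2·sin(x₁) - 1, -2·x₁^2 + 2·x₂ - 1]].
At the point, J = [[0.0000, -2.5000], [-4.041149, -5.5000]] (det J = -10.102872).
Solving J·Δ = −F gives Δ = (3.3295, -0.4000).
Then the next iterate is (x₁, x₂)₁ = (2.8295, -2.4000).

(2.8295, -2.4000)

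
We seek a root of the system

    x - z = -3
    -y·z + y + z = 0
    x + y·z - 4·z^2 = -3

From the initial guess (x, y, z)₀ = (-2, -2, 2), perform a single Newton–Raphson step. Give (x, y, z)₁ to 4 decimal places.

(-1.9091, -0.7273, 1.0909)

At (-2, -2, 2): F = (-1.0000, 4.0000, -19.0000).
Jacobian J = [[1, 0, -1], [0, -z + 1, -y + 1], [1, z, y - 8·z]].
At the point, J = [[1.0000, 0.0000, -1.0000], [0.0000, -1.0000, 3.0000], [1.0000, 2.0000, -18.0000]] (det J = 11.0000).
Solving J·Δ = −F gives Δ = (0.0909, 1.2727, -0.9091).
Then the next iterate is (x, y, z)₁ = (-1.9091, -0.7273, 1.0909).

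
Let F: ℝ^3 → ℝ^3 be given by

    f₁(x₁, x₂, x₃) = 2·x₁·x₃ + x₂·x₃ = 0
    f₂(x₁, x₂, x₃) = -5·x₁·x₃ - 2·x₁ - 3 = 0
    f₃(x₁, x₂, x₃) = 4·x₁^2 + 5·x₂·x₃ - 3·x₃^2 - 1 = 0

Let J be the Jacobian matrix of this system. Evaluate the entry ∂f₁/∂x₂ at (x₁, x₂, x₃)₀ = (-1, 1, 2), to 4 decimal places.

∂f₁/∂x₂ = x₃.
At (-1, 1, 2) this is 2.0000.

2.0000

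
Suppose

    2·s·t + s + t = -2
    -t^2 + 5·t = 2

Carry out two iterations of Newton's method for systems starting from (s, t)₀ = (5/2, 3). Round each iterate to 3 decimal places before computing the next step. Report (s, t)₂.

(-1.464, 5.222)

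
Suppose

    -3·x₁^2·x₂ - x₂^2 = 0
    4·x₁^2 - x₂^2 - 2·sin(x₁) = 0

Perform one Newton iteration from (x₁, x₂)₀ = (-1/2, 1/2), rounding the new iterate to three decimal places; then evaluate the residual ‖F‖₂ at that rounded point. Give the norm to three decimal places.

At (-1/2, 1/2): F = (-0.625, 1.70885).
Jacobian J = [[-6·x₁·x₂, -3·x₁^2 - 2·x₂], [8·x₁ - 2·cos(x₁), -2·x₂]].
At the point, J = [[1.500, -1.750], [-5.75517, -1.000]] (det J = -11.57154).
Solving J·Δ = −F gives Δ = (0.312, -0.089).
Then the next iterate is (x₁, x₂)₁ = (-0.188, 0.411).
Re-evaluating at (-0.188, 0.411): F = (-0.21250, 0.34624), so ‖F‖₂ = 0.406.

0.406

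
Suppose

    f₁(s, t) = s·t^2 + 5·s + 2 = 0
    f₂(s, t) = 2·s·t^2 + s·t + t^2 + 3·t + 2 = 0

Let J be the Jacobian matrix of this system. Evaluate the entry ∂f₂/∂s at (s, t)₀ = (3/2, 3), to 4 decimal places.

21.0000

∂f₂/∂s = 2·t^2 + t.
At (3/2, 3) this is 21.0000.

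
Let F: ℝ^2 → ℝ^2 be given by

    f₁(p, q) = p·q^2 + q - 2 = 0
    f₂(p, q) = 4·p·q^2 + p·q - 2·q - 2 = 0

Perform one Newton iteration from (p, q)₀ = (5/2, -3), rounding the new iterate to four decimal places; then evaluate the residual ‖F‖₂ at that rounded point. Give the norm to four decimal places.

At (5/2, -3): F = (17.5000, 86.5000).
Jacobian J = [[q^2, 2·p·q + 1], [4·q^2 + q, 8·p·q + p - 2]].
At the point, J = [[9.0000, -14.0000], [33.0000, -59.5000]] (det J = -73.5000).
Solving J·Δ = −F gives Δ = (2.3095, 2.7347).
Then the next iterate is (p, q)₁ = (4.8095, -0.2653).
Re-evaluating at (4.8095, -0.2653): F = (-1.926788, -1.391311), so ‖F‖₂ = 2.3766.

2.3766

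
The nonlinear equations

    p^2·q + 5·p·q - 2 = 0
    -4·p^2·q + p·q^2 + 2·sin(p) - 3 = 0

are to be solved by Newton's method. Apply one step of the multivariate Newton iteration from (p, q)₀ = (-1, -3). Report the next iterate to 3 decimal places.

(-0.820, -0.905)

At (-1, -3): F = (10.000, -1.68294).
Jacobian J = [[2·p·q + 5·q, p^2 + 5·p], [-8·p·q + q^2 + 2·cos(p), -4·p^2 + 2·p·q]].
At the point, J = [[-9.000, -4.000], [-13.91940, 2.000]] (det J = -73.67758).
Solving J·Δ = −F gives Δ = (0.180, 2.095).
Then the next iterate is (p, q)₁ = (-0.820, -0.905).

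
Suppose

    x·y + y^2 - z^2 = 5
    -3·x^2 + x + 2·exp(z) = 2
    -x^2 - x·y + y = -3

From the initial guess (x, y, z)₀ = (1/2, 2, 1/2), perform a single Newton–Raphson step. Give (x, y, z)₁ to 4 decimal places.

(1.6863, 1.6176, 0.9019)

At (1/2, 2, 1/2): F = (-0.2500, 1.047443, 3.7500).
Jacobian J = [[y, x + 2·y, -2·z], [-6·x + 1, 0, 2·exp(z)], [-2·x - y, -x + 1, 0]].
At the point, J = [[2.0000, 4.5000, -1.0000], [-2.0000, 0.0000, 3.297443], [-3.0000, 0.5000, 0.0000]] (det J = -46.812917).
Solving J·Δ = −F gives Δ = (1.1863, -0.3824, 0.4019).
Then the next iterate is (x, y, z)₁ = (1.6863, 1.6176, 0.9019).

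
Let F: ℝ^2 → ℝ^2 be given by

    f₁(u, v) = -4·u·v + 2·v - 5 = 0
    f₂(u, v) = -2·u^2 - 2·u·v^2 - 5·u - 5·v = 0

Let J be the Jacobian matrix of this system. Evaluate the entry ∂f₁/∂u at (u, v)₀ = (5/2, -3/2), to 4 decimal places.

6.0000

∂f₁/∂u = -4·v.
At (5/2, -3/2) this is 6.0000.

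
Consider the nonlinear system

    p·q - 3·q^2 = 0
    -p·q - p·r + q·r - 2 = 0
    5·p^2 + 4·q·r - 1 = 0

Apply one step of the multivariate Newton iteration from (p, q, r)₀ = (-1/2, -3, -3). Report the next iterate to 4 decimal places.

At (-1/2, -3, -3): F = (-25.5000, 4.0000, 36.2500).
Jacobian J = [[q, p - 6·q, 0], [-q - r, -p + r, -p + q], [10·p, 4·r, 4·q]].
At the point, J = [[-3.0000, 17.5000, 0.0000], [6.0000, -2.5000, -2.5000], [-5.0000, -12.0000, -12.0000]] (det J = 1478.7500).
Solving J·Δ = −F gives Δ = (0.5044, 1.5436, 1.2670).
Then the next iterate is (p, q, r)₁ = (0.0044, -1.4564, -1.7330).

(0.0044, -1.4564, -1.7330)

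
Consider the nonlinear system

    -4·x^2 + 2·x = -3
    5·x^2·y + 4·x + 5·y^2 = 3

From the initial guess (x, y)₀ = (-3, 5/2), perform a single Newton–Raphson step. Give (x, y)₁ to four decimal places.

(-1.5000, 2.1821)

At (-3, 5/2): F = (-39.0000, 128.7500).
Jacobian J = [[-8·x + 2, 0], [10·x·y + 4, 5·x^2 + 10·y]].
At the point, J = [[26.0000, 0.0000], [-71.0000, 70.0000]] (det J = 1820.0000).
Solving J·Δ = −F gives Δ = (1.5000, -0.3179).
Then the next iterate is (x, y)₁ = (-1.5000, 2.1821).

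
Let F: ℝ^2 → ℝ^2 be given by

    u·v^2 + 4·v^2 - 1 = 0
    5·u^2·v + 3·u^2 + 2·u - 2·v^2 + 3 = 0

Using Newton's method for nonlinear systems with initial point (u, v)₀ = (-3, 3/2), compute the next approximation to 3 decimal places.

(-2.216, 0.495)

At (-3, 3/2): F = (1.250, 87.000).
Jacobian J = [[v^2, 2·u·v + 8·v], [10·u·v + 6·u + 2, 5·u^2 - 4·v]].
At the point, J = [[2.250, 3.000], [-61.000, 39.000]] (det J = 270.750).
Solving J·Δ = −F gives Δ = (0.784, -1.005).
Then the next iterate is (u, v)₁ = (-2.216, 0.495).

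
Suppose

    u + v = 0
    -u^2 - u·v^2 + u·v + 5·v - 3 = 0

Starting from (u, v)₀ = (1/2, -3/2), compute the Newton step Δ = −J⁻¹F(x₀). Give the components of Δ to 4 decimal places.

(-0.4787, 1.4787)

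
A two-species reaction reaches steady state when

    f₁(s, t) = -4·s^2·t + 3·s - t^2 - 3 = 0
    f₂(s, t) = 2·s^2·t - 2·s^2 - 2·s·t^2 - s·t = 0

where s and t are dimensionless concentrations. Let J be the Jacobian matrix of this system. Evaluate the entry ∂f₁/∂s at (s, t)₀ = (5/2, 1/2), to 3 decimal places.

-7.000

∂f₁/∂s = -8·s·t + 3.
At (5/2, 1/2) this is -7.000.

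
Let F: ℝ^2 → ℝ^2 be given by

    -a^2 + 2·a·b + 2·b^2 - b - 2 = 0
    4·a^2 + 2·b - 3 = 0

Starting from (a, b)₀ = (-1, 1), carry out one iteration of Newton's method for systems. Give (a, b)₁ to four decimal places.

(-0.3125, 2.2500)

At (-1, 1): F = (-4.0000, 3.0000).
Jacobian J = [[-2·a + 2·b, 2·a + 4·b - 1], [8·a, 2]].
At the point, J = [[4.0000, 1.0000], [-8.0000, 2.0000]] (det J = 16.0000).
Solving J·Δ = −F gives Δ = (0.6875, 1.2500).
Then the next iterate is (a, b)₁ = (-0.3125, 2.2500).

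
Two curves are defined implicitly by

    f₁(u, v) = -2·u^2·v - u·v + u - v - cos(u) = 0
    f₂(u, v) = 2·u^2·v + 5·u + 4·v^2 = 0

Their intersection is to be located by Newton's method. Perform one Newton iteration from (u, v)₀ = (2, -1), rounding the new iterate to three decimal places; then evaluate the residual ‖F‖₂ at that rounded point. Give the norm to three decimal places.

134.116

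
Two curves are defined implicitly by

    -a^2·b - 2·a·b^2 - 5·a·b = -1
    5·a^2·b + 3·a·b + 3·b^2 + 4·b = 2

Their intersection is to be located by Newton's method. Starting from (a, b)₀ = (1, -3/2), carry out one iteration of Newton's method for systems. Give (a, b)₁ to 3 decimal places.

(0.083, -3.042)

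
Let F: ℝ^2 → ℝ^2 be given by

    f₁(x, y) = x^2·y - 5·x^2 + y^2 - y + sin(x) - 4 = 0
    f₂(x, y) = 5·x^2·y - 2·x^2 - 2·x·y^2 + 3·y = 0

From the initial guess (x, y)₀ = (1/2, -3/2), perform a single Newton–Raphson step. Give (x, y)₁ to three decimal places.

(0.025, -1.159)

At (1/2, -3/2): F = (-1.39557, -9.125).
Jacobian J = [[2·x·y - 10·x + cos(x), x^2 + 2·y - 1], [10·x·y - 4·x - 2·y^2, 5·x^2 - 4·x·y + 3]].
At the point, J = [[-5.62242, -3.750], [-14.000, 7.250]] (det J = -93.26253).
Solving J·Δ = −F gives Δ = (-0.475, 0.341).
Then the next iterate is (x, y)₁ = (0.025, -1.159).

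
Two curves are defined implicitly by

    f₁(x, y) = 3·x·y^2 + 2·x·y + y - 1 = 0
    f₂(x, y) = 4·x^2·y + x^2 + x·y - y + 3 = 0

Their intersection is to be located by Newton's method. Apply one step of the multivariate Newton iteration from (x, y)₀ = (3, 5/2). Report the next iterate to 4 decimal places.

(1.9474, 1.5817)

At (3, 5/2): F = (72.7500, 107.0000).
Jacobian J = [[3·y^2 + 2·y, 6·x·y + 2·x + 1], [8·x·y + 2·x + y, 4·x^2 + x - 1]].
At the point, J = [[23.7500, 52.0000], [68.5000, 38.0000]] (det J = -2659.5000).
Solving J·Δ = −F gives Δ = (-1.0526, -0.9183).
Then the next iterate is (x, y)₁ = (1.9474, 1.5817).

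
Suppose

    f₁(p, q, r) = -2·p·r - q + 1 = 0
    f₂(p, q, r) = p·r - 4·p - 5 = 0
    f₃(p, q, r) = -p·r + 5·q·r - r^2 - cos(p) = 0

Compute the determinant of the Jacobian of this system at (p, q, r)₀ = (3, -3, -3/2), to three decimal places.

J = [[-2·r, -1, -2·p], [r - 4, 0, p], [-r + sin(p), 5·r, -p + 5·q - 2·r]].
At the point, J = [[3.000, -1.000, -6.000], [-5.500, 0.000, 3.000], [1.64112, -7.500, -15.000]].
det J = -102.423.

-102.423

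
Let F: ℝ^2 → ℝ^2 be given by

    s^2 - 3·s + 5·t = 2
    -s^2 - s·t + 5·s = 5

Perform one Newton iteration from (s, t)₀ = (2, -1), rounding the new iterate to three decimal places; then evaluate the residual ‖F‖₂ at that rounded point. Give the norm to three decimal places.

At (2, -1): F = (-9.000, 3.000).
Jacobian J = [[2·s - 3, 5], [-2·s - t + 5, -s]].
At the point, J = [[1.000, 5.000], [2.000, -2.000]] (det J = -12.000).
Solving J·Δ = −F gives Δ = (0.250, 1.750).
Then the next iterate is (s, t)₁ = (2.250, 0.750).
Re-evaluating at (2.250, 0.750): F = (0.06250, -0.500), so ‖F‖₂ = 0.504.

0.504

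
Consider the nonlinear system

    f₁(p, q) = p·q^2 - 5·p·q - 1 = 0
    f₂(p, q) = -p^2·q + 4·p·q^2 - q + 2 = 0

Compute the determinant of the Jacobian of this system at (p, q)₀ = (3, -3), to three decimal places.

-186.000

J = [[q^2 - 5·q, 2·p·q - 5·p], [-2·p·q + 4·q^2, -p^2 + 8·p·q - 1]].
At the point, J = [[24.000, -33.000], [54.000, -82.000]].
det J = -186.000.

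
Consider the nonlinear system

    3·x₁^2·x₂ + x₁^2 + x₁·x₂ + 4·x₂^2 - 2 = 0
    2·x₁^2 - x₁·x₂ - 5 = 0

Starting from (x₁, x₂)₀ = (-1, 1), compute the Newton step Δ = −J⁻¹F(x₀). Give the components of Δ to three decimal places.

At (-1, 1): F = (5.000, -2.000).
Jacobian J = [[6·x₁·x₂ + 2·x₁ + x₂, 3·x₁^2 + x₁ + 8·x₂], [4·x₁ - x₂, -x₁]].
At the point, J = [[-7.000, 10.000], [-5.000, 1.000]] (det J = 43.000).
Solving J·Δ = −F gives Δ = (-0.581, -0.907).

(-0.581, -0.907)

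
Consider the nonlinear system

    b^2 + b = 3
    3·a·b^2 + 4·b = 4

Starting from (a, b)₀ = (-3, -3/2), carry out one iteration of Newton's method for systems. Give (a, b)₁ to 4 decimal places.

At (-3, -3/2): F = (-2.2500, -30.2500).
Jacobian J = [[0, 2·b + 1], [3·b^2, 6·a·b + 4]].
At the point, J = [[0.0000, -2.0000], [6.7500, 31.0000]] (det J = 13.5000).
Solving J·Δ = −F gives Δ = (9.6481, -1.1250).
Then the next iterate is (a, b)₁ = (6.6481, -2.6250).

(6.6481, -2.6250)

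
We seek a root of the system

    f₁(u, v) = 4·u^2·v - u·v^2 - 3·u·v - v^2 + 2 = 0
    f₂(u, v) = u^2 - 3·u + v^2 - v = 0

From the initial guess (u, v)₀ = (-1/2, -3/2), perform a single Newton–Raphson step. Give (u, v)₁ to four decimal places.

(-1.1176, 0.4926)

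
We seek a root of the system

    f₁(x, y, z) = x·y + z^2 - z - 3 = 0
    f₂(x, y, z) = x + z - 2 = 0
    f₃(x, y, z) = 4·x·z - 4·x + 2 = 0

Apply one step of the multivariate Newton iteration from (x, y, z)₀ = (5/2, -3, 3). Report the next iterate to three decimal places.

At (5/2, -3, 3): F = (-4.500, 3.500, 22.000).
Jacobian J = [[y, x, 2·z - 1], [1, 0, 1], [4·z - 4, 0, 4·x]].
At the point, J = [[-3.000, 2.500, 5.000], [1.000, 0.000, 1.000], [8.000, 0.000, 10.000]] (det J = -5.000).
Solving J·Δ = −F gives Δ = (-6.500, -12.000, 3.000).
Then the next iterate is (x, y, z)₁ = (-4.000, -15.000, 6.000).

(-4.000, -15.000, 6.000)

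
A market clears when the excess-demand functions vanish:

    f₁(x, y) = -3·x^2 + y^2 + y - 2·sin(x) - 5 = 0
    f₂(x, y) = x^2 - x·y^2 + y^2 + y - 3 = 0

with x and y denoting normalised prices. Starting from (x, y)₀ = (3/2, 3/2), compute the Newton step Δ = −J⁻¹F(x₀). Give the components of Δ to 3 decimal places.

At (3/2, 3/2): F = (-9.99499, -0.375).
Jacobian J = [[-6·x - 2·cos(x), 2·y + 1], [2·x - y^2, -2·x·y + 2·y + 1]].
At the point, J = [[-9.14147, 4.000], [0.750, -0.500]] (det J = 1.57074).
Solving J·Δ = −F gives Δ = (-4.137, -6.955).

(-4.137, -6.955)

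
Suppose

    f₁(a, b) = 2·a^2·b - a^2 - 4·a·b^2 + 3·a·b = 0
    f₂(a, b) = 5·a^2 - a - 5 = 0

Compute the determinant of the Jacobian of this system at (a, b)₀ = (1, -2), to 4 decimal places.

-189.0000

J = [[4·a·b - 2·a - 4·b^2 + 3·b, 2·a^2 - 8·a·b + 3·a], [10·a - 1, 0]].
At the point, J = [[-32.0000, 21.0000], [9.0000, 0.0000]].
det J = -189.0000.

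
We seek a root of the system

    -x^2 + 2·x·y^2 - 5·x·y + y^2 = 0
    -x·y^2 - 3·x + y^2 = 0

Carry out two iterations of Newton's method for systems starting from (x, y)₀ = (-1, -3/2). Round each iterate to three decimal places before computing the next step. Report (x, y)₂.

At (-1, -3/2): F = (-10.750, 7.500).
Jacobian J = [[-2·x + 2·y^2 - 5·y, 4·x·y - 5·x + 2·y], [-y^2 - 3, -2·x·y + 2·y]].
At the point, J = [[14.000, 8.000], [-5.250, -6.000]] (det J = -42.000).
Solving J·Δ = −F gives Δ = (0.107, 1.156).
Then the next iterate is (x, y)₁ = (-0.893, -0.344).
Round to (-0.893, -0.344) and repeat: F = (-2.42642, 2.90301), J = [[3.74267, 5.00577], [-3.11834, -1.30238]].
Δ = (1.059, -0.307), so (x, y)₂ = (0.166, -0.651).

(0.166, -0.651)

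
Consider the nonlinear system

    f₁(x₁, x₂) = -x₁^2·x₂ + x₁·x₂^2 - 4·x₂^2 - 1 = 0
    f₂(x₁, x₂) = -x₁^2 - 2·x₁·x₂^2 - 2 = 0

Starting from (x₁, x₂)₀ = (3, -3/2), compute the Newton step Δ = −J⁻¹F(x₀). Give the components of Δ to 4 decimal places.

At (3, -3/2): F = (10.2500, -24.5000).
Jacobian J = [[-2·x₁·x₂ + x₂^2, -x₁^2 + 2·x₁·x₂ - 8·x₂], [-2·x₁ - 2·x₂^2, -4·x₁·x₂]].
At the point, J = [[11.2500, -6.0000], [-10.5000, 18.0000]] (det J = 139.5000).
Solving J·Δ = −F gives Δ = (-0.2688, 1.2043).

(-0.2688, 1.2043)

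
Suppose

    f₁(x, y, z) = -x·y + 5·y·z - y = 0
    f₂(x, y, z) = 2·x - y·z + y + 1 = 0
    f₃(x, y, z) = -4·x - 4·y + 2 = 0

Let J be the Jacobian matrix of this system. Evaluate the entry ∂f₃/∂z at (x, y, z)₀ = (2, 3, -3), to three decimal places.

0.000

∂f₃/∂z = 0.
At (2, 3, -3) this is 0.000.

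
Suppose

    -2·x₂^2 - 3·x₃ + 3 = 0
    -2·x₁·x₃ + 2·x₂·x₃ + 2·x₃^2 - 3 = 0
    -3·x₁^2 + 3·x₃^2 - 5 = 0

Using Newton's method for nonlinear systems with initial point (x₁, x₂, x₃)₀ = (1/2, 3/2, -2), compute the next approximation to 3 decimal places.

(1.317, 2.092, -1.683)

At (1/2, 3/2, -2): F = (4.500, 1.000, 6.250).
Jacobian J = [[0, -4·x₂, -3], [-2·x₃, 2·x₃, -2·x₁ + 2·x₂ + 4·x₃], [-6·x₁, 0, 6·x₃]].
At the point, J = [[0.000, -6.000, -3.000], [4.000, -4.000, -6.000], [-3.000, 0.000, -12.000]] (det J = -360.000).
Solving J·Δ = −F gives Δ = (0.817, 0.592, 0.317).
Then the next iterate is (x₁, x₂, x₃)₁ = (1.317, 2.092, -1.683).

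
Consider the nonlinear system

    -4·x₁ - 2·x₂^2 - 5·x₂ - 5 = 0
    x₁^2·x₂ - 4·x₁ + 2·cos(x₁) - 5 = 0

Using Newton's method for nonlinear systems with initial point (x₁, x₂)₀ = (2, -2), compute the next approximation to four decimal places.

(1.1555, 0.5407)

At (2, -2): F = (-11.0000, -21.832294).
Jacobian J = [[-4, -4·x₂ - 5], [2·x₁·x₂ - 2·sin(x₁) - 4, x₁^2]].
At the point, J = [[-4.0000, 3.0000], [-13.818595, 4.0000]] (det J = 25.455785).
Solving J·Δ = −F gives Δ = (-0.8445, 2.5407).
Then the next iterate is (x₁, x₂)₁ = (1.1555, 0.5407).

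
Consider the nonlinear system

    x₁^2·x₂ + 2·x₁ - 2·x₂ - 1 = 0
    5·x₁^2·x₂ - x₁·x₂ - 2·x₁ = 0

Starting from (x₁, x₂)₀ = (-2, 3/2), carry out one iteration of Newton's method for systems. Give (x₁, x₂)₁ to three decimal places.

At (-2, 3/2): F = (-2.000, 37.000).
Jacobian J = [[2·x₁·x₂ + 2, x₁^2 - 2], [10·x₁·x₂ - x₂ - 2, 5·x₁^2 - x₁]].
At the point, J = [[-4.000, 2.000], [-33.500, 22.000]] (det J = -21.000).
Solving J·Δ = −F gives Δ = (-5.619, -10.238).
Then the next iterate is (x₁, x₂)₁ = (-7.619, -8.738).

(-7.619, -8.738)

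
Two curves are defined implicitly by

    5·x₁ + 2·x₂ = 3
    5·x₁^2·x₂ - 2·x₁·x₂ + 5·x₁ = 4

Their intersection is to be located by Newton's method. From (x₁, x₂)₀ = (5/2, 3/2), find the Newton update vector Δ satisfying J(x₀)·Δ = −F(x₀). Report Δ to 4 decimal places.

At (5/2, 3/2): F = (12.5000, 47.8750).
Jacobian J = [[5, 2], [10·x₁·x₂ - 2·x₂ + 5, 5·x₁^2 - 2·x₁]].
At the point, J = [[5.0000, 2.0000], [39.5000, 26.2500]] (det J = 52.2500).
Solving J·Δ = −F gives Δ = (-4.4474, 4.8684).

(-4.4474, 4.8684)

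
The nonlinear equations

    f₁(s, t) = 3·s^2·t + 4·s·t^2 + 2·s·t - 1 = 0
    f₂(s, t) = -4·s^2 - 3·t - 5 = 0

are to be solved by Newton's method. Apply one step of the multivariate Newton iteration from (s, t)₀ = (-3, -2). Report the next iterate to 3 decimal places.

At (-3, -2): F = (-91.000, -35.000).
Jacobian J = [[6·s·t + 4·t^2 + 2·t, 3·s^2 + 8·s·t + 2·s], [-8·s, -3]].
At the point, J = [[48.000, 69.000], [24.000, -3.000]] (det J = -1800.000).
Solving J·Δ = −F gives Δ = (1.493, 0.280).
Then the next iterate is (s, t)₁ = (-1.507, -1.720).

(-1.507, -1.720)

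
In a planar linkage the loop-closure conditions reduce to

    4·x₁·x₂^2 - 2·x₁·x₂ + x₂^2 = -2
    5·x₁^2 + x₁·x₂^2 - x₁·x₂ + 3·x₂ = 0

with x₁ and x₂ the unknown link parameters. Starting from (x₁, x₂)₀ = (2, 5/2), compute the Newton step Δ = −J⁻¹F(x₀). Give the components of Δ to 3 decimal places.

At (2, 5/2): F = (48.250, 35.000).
Jacobian J = [[4·x₂^2 - 2·x₂, 8·x₁·x₂ - 2·x₁ + 2·x₂], [10·x₁ + x₂^2 - x₂, 2·x₁·x₂ - x₁ + 3]].
At the point, J = [[20.000, 41.000], [23.750, 11.000]] (det J = -753.750).
Solving J·Δ = −F gives Δ = (-1.200, -0.592).

(-1.200, -0.592)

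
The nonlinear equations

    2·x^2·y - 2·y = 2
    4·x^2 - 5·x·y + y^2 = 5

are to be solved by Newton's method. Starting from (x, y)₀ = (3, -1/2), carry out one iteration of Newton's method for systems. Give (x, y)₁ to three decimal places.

At (3, -1/2): F = (-10.000, 38.750).
Jacobian J = [[4·x·y, 2·x^2 - 2], [8·x - 5·y, -5·x + 2·y]].
At the point, J = [[-6.000, 16.000], [26.500, -16.000]] (det J = -328.000).
Solving J·Δ = −F gives Δ = (-1.402, 0.099).
Then the next iterate is (x, y)₁ = (1.598, -0.401).

(1.598, -0.401)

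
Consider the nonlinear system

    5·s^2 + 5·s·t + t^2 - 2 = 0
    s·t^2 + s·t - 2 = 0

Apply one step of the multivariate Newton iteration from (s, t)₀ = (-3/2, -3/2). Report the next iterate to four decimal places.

At (-3/2, -3/2): F = (22.7500, -3.1250).
Jacobian J = [[10·s + 5·t, 5·s + 2·t], [t^2 + t, 2·s·t + s]].
At the point, J = [[-22.5000, -10.5000], [0.7500, 3.0000]] (det J = -59.6250).
Solving J·Δ = −F gives Δ = (0.5943, 0.8931).
Then the next iterate is (s, t)₁ = (-0.9057, -0.6069).

(-0.9057, -0.6069)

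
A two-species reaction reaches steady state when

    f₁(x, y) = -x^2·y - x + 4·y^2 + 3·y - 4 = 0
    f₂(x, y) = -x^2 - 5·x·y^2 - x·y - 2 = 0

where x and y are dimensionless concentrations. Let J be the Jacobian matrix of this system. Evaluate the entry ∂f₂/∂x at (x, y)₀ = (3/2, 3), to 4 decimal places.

-51.0000

∂f₂/∂x = -2·x - 5·y^2 - y.
At (3/2, 3) this is -51.0000.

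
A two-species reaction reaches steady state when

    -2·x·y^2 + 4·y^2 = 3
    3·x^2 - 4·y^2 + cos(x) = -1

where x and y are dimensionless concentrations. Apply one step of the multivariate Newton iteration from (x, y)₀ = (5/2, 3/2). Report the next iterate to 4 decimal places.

At (5/2, 3/2): F = (-5.2500, 9.948856).
Jacobian J = [[-2·y^2, -4·x·y + 8·y], [6·x - sin(x), -8·y]].
At the point, J = [[-4.5000, -3.0000], [14.401528, -12.0000]] (det J = 97.204584).
Solving J·Δ = −F gives Δ = (-0.9552, -0.3173).
Then the next iterate is (x, y)₁ = (1.5448, 1.1827).

(1.5448, 1.1827)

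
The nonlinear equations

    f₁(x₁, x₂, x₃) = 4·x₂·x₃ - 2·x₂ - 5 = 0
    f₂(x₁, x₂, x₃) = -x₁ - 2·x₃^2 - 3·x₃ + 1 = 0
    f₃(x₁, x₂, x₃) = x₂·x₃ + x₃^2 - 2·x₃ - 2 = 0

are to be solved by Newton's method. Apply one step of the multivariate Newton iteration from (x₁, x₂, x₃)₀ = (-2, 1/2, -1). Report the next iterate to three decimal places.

(2.478, -0.674, -0.522)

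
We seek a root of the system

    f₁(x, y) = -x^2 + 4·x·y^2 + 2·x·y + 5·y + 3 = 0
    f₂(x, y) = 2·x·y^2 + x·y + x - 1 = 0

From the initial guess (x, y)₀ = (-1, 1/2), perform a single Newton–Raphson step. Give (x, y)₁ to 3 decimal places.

(-2.050, -1.200)

At (-1, 1/2): F = (2.500, -3.000).
Jacobian J = [[-2·x + 4·y^2 + 2·y, 8·x·y + 2·x + 5], [2·y^2 + y + 1, 4·x·y + x]].
At the point, J = [[4.000, -1.000], [2.000, -3.000]] (det J = -10.000).
Solving J·Δ = −F gives Δ = (-1.050, -1.700).
Then the next iterate is (x, y)₁ = (-2.050, -1.200).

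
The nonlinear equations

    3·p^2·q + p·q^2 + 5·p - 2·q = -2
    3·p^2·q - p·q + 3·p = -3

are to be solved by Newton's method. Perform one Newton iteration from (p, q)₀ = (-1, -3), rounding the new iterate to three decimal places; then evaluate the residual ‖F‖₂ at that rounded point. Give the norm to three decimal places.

At (-1, -3): F = (-15.000, -12.000).
Jacobian J = [[6·p·q + q^2 + 5, 3·p^2 + 2·p·q - 2], [6·p·q - q + 3, 3·p^2 - p]].
At the point, J = [[32.000, 7.000], [24.000, 4.000]] (det J = -40.000).
Solving J·Δ = −F gives Δ = (0.600, -0.600).
Then the next iterate is (p, q)₁ = (-0.400, -3.600).
Re-evaluating at (-0.400, -3.600): F = (0.288, -1.368), so ‖F‖₂ = 1.398.

1.398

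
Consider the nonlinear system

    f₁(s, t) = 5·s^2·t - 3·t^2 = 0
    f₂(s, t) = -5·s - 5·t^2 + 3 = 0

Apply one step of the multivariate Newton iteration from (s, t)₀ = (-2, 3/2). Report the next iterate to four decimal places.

At (-2, 3/2): F = (23.2500, 1.7500).
Jacobian J = [[10·s·t, 5·s^2 - 6·t], [-5, -10·t]].
At the point, J = [[-30.0000, 11.0000], [-5.0000, -15.0000]] (det J = 505.0000).
Solving J·Δ = −F gives Δ = (0.7287, -0.1262).
Then the next iterate is (s, t)₁ = (-1.2713, 1.3738).

(-1.2713, 1.3738)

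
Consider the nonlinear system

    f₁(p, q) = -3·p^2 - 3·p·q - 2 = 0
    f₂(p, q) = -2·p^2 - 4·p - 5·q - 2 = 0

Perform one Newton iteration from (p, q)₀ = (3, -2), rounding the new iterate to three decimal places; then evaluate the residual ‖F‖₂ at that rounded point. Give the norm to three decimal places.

6.698

At (3, -2): F = (-11.000, -22.000).
Jacobian J = [[-6·p - 3·q, -3·p], [-4·p - 4, -5]].
At the point, J = [[-12.000, -9.000], [-16.000, -5.000]] (det J = -84.000).
Solving J·Δ = −F gives Δ = (-1.702, 1.048).
Then the next iterate is (p, q)₁ = (1.298, -0.952).
Re-evaluating at (1.298, -0.952): F = (-3.34732, -5.80161), so ‖F‖₂ = 6.698.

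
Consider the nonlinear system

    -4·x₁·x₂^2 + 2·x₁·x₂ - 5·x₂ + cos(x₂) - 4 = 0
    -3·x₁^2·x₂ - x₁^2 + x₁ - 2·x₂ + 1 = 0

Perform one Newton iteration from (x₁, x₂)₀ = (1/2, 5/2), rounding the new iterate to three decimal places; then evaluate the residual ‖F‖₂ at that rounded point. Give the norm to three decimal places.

7.744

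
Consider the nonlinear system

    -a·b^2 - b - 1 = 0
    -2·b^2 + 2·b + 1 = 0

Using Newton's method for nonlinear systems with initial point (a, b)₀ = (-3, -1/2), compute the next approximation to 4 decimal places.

At (-3, -1/2): F = (0.2500, -0.5000).
Jacobian J = [[-b^2, -2·a·b - 1], [0, -4·b + 2]].
At the point, J = [[-0.2500, -4.0000], [0.0000, 4.0000]] (det J = -1.0000).
Solving J·Δ = −F gives Δ = (-1.0000, 0.1250).
Then the next iterate is (a, b)₁ = (-4.0000, -0.3750).

(-4.0000, -0.3750)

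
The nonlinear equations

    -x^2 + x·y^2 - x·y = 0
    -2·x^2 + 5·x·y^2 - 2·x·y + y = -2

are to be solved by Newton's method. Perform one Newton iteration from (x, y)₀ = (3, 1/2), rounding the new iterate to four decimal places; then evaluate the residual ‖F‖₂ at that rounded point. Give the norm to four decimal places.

At (3, 1/2): F = (-9.7500, -14.7500).
Jacobian J = [[-2·x + y^2 - y, 2·x·y - x], [-4·x + 5·y^2 - 2·y, 10·x·y - 2·x + 1]].
At the point, J = [[-6.2500, 0.0000], [-11.7500, 10.0000]] (det J = -62.5000).
Solving J·Δ = −F gives Δ = (-1.5600, -0.3580).
Then the next iterate is (x, y)₁ = (1.4400, 0.1420).
Re-evaluating at (1.4400, 0.1420): F = (-2.249044, -2.268979), so ‖F‖₂ = 3.1948.

3.1948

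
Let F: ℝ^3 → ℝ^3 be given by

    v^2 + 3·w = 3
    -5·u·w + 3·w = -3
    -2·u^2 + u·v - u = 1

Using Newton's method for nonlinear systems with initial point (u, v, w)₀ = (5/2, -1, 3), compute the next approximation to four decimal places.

(1.3943, 1.0925, 2.0617)

At (5/2, -1, 3): F = (7.0000, -25.5000, -18.5000).
Jacobian J = [[0, 2·v, 3], [-5·w, 0, -5·u + 3], [-4·u + v - 1, u, 0]].
At the point, J = [[0.0000, -2.0000, 3.0000], [-15.0000, 0.0000, -9.5000], [-12.0000, 2.5000, 0.0000]] (det J = -340.5000).
Solving J·Δ = −F gives Δ = (-1.1057, 2.0925, -0.9383).
Then the next iterate is (u, v, w)₁ = (1.3943, 1.0925, 2.0617).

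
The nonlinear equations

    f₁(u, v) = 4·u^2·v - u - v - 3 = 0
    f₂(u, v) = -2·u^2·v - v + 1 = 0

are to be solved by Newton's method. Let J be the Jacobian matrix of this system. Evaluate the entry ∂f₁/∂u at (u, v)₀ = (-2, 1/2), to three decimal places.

∂f₁/∂u = 8·u·v - 1.
At (-2, 1/2) this is -9.000.

-9.000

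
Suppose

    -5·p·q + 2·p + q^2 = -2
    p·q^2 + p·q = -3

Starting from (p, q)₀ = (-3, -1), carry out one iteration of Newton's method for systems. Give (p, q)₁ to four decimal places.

(1.4286, -2.0000)

At (-3, -1): F = (-18.0000, 3.0000).
Jacobian J = [[-5·q + 2, -5·p + 2·q], [q^2 + q, 2·p·q + p]].
At the point, J = [[7.0000, 13.0000], [0.0000, 3.0000]] (det J = 21.0000).
Solving J·Δ = −F gives Δ = (4.4286, -1.0000).
Then the next iterate is (p, q)₁ = (1.4286, -2.0000).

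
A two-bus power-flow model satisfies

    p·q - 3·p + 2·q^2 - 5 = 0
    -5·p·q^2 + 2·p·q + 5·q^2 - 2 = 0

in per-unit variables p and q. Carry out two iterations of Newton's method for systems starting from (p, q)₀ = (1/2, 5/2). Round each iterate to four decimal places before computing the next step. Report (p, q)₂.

(1.1083, 1.7805)

At (1/2, 5/2): F = (7.2500, 16.1250).
Jacobian J = [[q - 3, p + 4·q], [-5·q^2 + 2·q, -10·p·q + 2·p + 10·q]].
At the point, J = [[-0.5000, 10.5000], [-26.2500, 13.5000]] (det J = 268.8750).
Solving J·Δ = −F gives Δ = (0.2657, -0.6778).
Then the next iterate is (p, q)₁ = (0.7657, 1.8222).
Round to (0.7657, 1.8222) and repeat: F = (0.738984, 4.680381), J = [[-1.1778, 8.0545], [-12.957664, 5.800815]].
Δ = (0.3426, -0.0417), so (p, q)₂ = (1.1083, 1.7805).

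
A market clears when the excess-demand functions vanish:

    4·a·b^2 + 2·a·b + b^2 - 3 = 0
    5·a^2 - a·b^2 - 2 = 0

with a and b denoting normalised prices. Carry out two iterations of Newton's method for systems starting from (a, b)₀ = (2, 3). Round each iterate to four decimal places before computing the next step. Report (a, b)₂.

(0.7171, 1.4083)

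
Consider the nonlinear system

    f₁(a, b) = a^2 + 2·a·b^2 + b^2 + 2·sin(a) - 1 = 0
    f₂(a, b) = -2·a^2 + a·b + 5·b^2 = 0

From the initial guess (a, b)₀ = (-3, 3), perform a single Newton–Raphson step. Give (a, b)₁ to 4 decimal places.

(-2.3524, 1.9736)

At (-3, 3): F = (-37.282240, 18.0000).
Jacobian J = [[2·a + 2·b^2 + 2·cos(a), 4·a·b + 2·b], [-4·a + b, a + 10·b]].
At the point, J = [[10.020015, -30.0000], [15.0000, 27.0000]] (det J = 720.540405).
Solving J·Δ = −F gives Δ = (0.6476, -1.0264).
Then the next iterate is (a, b)₁ = (-2.3524, 1.9736).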